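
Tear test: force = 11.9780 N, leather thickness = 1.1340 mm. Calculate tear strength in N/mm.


Formula: Tear strength = force / thickness
Substituting: Tear strength = 11.9780 / 1.1340
Result: 10.5626 N/mm


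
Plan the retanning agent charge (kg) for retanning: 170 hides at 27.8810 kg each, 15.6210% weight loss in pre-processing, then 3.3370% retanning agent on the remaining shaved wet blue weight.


Total_raw = N * avg_wt = 170 * 27.8810 = 4739.7700 kg
Substrate = Total_raw * (1 - loss/100) = 4739.7700 * (1 - 15.6210/100) = 3999.3705 kg
Retan = Substrate * pct / 100 = 3999.3705 * 3.3370 / 100 = 133.4590 kg


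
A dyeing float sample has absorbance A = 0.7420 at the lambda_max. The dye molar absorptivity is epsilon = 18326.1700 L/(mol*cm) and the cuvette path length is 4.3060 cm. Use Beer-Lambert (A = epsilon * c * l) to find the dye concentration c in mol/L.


Formula: c = A / (epsilon * l)
Substituting: c = 0.7420 / (18326.1700 * 4.3060)
Result: 9.4028e-06 mol/L


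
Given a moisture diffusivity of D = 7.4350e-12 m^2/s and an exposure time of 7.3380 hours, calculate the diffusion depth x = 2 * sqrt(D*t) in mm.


t = 7.3380 hr * 3600 = 26416.8000 s
D * t = 7.4350e-12 * 26416.8000 = 1.9641e-07
x = 2 * sqrt(D*t) = 2 * sqrt(1.9641e-07) = 8.8636e-04 m = 0.8864 mm


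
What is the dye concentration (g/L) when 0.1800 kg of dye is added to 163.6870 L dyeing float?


Formula: Conc = dye_mass(kg) / volume(L) * 1000
Substituting: Conc = 0.1800 / 163.6870 * 1000
Result: 1.0997 g/L


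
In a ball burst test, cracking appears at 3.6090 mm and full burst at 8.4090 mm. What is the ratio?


Formula: Ratio = crack / burst
Substituting: Ratio = 3.6090 / 8.4090
Result: 0.4292


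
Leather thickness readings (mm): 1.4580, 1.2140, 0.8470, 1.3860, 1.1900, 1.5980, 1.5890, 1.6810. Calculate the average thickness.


Formula: Average = sum / n
Substituting: Average = 10.9630 / 8
Result: 1.3704 mm


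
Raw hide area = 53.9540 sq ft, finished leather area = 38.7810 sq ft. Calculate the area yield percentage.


Formula: Yield = finished / raw * 100
Substituting: Yield = 38.7810 / 53.9540 * 100
Result: 71.8779 %


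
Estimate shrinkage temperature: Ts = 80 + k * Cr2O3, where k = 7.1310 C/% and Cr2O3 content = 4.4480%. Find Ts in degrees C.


Formula: Ts = 80 + k * Cr2O3
Substituting: Ts = 80 + 7.1310 * 4.4480
Result: 111.7187 C


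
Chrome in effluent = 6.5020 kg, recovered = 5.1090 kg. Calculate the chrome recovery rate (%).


Formula: Recovery = recovered / input * 100
Substituting: Recovery = 5.1090 / 6.5020 * 100
Result: 78.5758 %


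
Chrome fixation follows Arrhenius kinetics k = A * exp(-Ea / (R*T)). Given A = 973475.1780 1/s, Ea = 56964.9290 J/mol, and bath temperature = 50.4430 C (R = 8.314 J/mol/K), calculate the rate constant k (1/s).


T_K = T_C + 273.15 = 50.4430 + 273.15 = 323.5930 K
exponent = -Ea / (R * T_K) = -56964.9290 / (8.314 * 323.5930) = -21.1738
k = A * exp(exponent) = 973475.1780 * exp(-21.1738) = 6.2040e-04 1/s


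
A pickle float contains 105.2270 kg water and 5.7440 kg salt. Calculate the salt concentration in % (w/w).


Formula: Conc = salt / (water + salt) * 100
Substituting: Conc = 5.7440 / (105.2270 + 5.7440) * 100
Result: 5.1761 %


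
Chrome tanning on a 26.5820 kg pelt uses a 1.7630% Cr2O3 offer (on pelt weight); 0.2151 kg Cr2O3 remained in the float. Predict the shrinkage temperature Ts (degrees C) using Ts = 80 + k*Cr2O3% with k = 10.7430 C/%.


Offered = pelt * offer_pct / 100 = 26.5820 * 1.7630 / 100 = 0.4686 kg
Uptake = offered - residual = 0.4686 - 0.2151 = 0.2535 kg
Cr2O3% on pelt = uptake / pelt * 100 = 0.2535 / 26.5820 * 100 = 0.9538 %
Ts = 80 + k * Cr2O3% = 80 + 10.7430 * 0.9538 = 90.2467 C


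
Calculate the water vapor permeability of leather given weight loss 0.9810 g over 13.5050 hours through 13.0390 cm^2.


Formula: WVP = loss / (area * time)
Substituting: WVP = 0.9810 / (13.0390 * 13.5050)
Result: 0.00557096 g/(cm^2*hr)


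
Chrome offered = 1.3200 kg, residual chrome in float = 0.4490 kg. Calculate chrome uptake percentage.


Formula: Uptake = (offered - residual) / offered * 100
Substituting: Uptake = (1.3200 - 0.4490) / 1.3200 * 100
Result: 65.9848 %


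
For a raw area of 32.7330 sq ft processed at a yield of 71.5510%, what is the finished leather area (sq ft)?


Formula: finished = raw * yield / 100
Substituting: finished = 32.7330 * 71.5510 / 100
Result: 23.4208 sq ft


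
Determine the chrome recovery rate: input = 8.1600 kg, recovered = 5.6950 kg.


Formula: Recovery = recovered / input * 100
Substituting: Recovery = 5.6950 / 8.1600 * 100
Result: 69.7917 %


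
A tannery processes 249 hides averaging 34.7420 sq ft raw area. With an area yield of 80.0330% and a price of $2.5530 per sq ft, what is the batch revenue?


Raw_total = N * avg_area = 249 * 34.7420 = 8650.7580 sq ft
Finished = Raw_total * yield / 100 = 8650.7580 * 80.0330 / 100 = 6923.4612 sq ft
Value = Finished * price = 6923.4612 * 2.5530 = 17675.5963 $


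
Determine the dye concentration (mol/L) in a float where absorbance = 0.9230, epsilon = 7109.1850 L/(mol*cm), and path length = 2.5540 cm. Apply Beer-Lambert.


Formula: c = A / (epsilon * l)
Substituting: c = 0.9230 / (7109.1850 * 2.5540)
Result: 5.0835e-05 mol/L


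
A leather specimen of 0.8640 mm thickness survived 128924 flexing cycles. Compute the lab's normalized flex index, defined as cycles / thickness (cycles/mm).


Formula: Index = cycles / thickness
Substituting: Index = 128924 / 0.8640
Result: 149217.5926 cycles/mm


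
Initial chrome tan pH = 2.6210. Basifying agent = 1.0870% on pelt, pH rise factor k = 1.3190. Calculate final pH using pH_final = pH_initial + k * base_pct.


Formula: pH_final = pH_initial + k * base_pct
Substituting: pH_final = 2.6210 + 1.3190 * 1.0870
Result: 4.0548


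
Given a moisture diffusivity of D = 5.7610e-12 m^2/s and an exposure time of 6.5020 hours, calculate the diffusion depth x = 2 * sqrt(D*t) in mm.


t = 6.5020 hr * 3600 = 23407.2000 s
D * t = 5.7610e-12 * 23407.2000 = 1.3485e-07
x = 2 * sqrt(D*t) = 2 * sqrt(1.3485e-07) = 7.3444e-04 m = 0.7344 mm


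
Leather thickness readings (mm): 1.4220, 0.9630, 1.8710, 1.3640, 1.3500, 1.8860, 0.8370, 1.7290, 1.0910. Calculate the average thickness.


Formula: Average = sum / n
Substituting: Average = 12.5130 / 9
Result: 1.3903 mm


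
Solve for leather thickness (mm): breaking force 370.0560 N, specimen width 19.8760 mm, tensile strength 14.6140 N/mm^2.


Formula: t = F / (TS * w)
Substituting: t = 370.0560 / (14.6140 * 19.8760)
Result: 1.2740 mm


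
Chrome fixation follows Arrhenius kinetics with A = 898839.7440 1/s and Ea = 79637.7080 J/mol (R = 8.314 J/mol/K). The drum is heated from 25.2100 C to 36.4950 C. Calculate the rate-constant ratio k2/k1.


T1 = 25.2100 + 273.15 = 298.3600 K; T2 = 36.4950 + 273.15 = 309.6450 K
k1 = A * exp(-Ea/(R*T1)) = 898839.7440 * exp(-79637.7080/(8.314*298.3600)) = 1.0252e-08 1/s
k2 = A * exp(-Ea/(R*T2)) = 898839.7440 * exp(-79637.7080/(8.314*309.6450)) = 3.3033e-08 1/s
k2/k1 = 3.3033e-08 / 1.0252e-08 = 3.2222


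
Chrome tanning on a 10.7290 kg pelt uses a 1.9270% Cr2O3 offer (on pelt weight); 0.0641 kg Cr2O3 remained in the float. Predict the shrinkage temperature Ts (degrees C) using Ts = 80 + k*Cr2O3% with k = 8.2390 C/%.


Offered = pelt * offer_pct / 100 = 10.7290 * 1.9270 / 100 = 0.2067 kg
Uptake = offered - residual = 0.2067 - 0.0641 = 0.1426 kg
Cr2O3% on pelt = uptake / pelt * 100 = 0.1426 / 10.7290 * 100 = 1.3296 %
Ts = 80 + k * Cr2O3% = 80 + 8.2390 * 1.3296 = 90.9542 C


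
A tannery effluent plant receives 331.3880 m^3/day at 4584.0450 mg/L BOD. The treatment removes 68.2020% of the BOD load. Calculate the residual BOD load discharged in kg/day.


Load_in = volume * conc / 1000 = 331.3880 * 4584.0450 / 1000 = 1519.0975 kg/day
Removed = Load_in * eff / 100 = 1519.0975 * 68.2020 / 100 = 1036.0549 kg/day
Load_out = Load_in - Removed = 1519.0975 - 1036.0549 = 483.0426 kg/day


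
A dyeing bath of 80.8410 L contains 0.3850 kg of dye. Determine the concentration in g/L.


Formula: Conc = dye_mass(kg) / volume(L) * 1000
Substituting: Conc = 0.3850 / 80.8410 * 1000
Result: 4.7624 g/L


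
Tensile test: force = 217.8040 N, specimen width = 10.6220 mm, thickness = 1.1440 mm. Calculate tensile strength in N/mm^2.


Formula: TS = force / (width * thickness)
Substituting: TS = 217.8040 / (10.6220 * 1.1440)
Result: 17.9239 N/mm^2


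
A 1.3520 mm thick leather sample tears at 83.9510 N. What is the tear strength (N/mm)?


Formula: Tear strength = force / thickness
Substituting: Tear strength = 83.9510 / 1.3520
Result: 62.0939 N/mm


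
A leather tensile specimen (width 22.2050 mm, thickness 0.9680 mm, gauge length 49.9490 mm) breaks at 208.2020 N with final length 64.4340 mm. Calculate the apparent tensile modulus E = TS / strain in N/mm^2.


TS = F / (w * t) = 208.2020 / (22.2050 * 0.9680) = 9.6863 N/mm^2
strain = (Lf - L0) / L0 = (64.4340 - 49.9490) / 49.9490 = 0.2900
E = TS / strain = 9.6863 / 0.2900 = 33.4016 N/mm^2


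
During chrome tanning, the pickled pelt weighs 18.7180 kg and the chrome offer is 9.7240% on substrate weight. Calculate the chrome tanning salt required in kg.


Formula: Chrome = substrate * pct / 100
Substituting: Chrome = 18.7180 * 9.7240 / 100
Result: 1.8201 kg


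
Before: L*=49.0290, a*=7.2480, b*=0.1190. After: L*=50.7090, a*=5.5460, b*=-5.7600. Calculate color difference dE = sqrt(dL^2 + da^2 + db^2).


dL = 1.6800, da = -1.7020, db = -5.8790
dE = sqrt(1.6800^2 + (-1.7020)^2 + (-5.8790)^2) = 6.3468


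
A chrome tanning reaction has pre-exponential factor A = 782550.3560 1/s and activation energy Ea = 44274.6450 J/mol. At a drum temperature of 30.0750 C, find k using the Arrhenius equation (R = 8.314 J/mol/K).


T_K = T_C + 273.15 = 30.0750 + 273.15 = 303.2250 K
exponent = -Ea / (R * T_K) = -44274.6450 / (8.314 * 303.2250) = -17.5622
k = A * exp(exponent) = 782550.3560 * exp(-17.5622) = 0.018464 1/s


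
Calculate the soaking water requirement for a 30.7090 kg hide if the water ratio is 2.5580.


Formula: Water = hide_weight * ratio
Substituting: Water = 30.7090 * 2.5580
Result: 78.5536 kg


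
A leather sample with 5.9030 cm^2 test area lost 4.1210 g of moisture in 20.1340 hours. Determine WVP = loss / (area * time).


Formula: WVP = loss / (area * time)
Substituting: WVP = 4.1210 / (5.9030 * 20.1340)
Result: 0.0346737 g/(cm^2*hr)


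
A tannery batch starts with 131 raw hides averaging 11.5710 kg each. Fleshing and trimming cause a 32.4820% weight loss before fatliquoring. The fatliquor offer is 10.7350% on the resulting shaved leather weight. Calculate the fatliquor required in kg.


Total_raw = N * avg_wt = 131 * 11.5710 = 1515.8010 kg
Substrate = Total_raw * (1 - loss/100) = 1515.8010 * (1 - 32.4820/100) = 1023.4385 kg
Fat = Substrate * pct / 100 = 1023.4385 * 10.7350 / 100 = 109.8661 kg


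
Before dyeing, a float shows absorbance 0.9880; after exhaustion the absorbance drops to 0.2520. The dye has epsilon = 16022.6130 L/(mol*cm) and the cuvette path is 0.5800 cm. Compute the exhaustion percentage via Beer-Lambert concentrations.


c_initial = A_i / (epsilon * l) = 0.9880 / (16022.6130 * 0.5800) = 1.0632e-04 mol/L
c_final = A_f / (epsilon * l) = 0.2520 / (16022.6130 * 0.5800) = 2.7117e-05 mol/L
Exhaustion = (c_initial - c_final) / c_initial * 100 = (1.0632e-04 - 2.7117e-05) / 1.0632e-04 * 100 = 74.4939 %


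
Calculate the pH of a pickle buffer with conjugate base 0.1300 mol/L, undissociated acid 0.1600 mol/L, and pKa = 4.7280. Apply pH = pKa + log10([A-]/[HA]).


ratio = [A-] / [HA] = 0.1300 / 0.1600 = 0.8125
log10(ratio) = -0.0901766
pH = pKa + log10(ratio) = 4.7280 - 0.0901766 = 4.6378


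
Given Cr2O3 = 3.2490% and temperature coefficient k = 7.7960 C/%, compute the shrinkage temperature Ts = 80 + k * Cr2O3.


Formula: Ts = 80 + k * Cr2O3
Substituting: Ts = 80 + 7.7960 * 3.2490
Result: 105.3292 C


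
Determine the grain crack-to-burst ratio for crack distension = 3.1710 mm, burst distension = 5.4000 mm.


Formula: Ratio = crack / burst
Substituting: Ratio = 3.1710 / 5.4000
Result: 0.5872


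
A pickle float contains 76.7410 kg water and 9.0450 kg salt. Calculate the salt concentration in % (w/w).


Formula: Conc = salt / (water + salt) * 100
Substituting: Conc = 9.0450 / (76.7410 + 9.0450) * 100
Result: 10.5437 %


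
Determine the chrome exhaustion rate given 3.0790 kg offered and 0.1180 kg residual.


Formula: Uptake = (offered - residual) / offered * 100
Substituting: Uptake = (3.0790 - 0.1180) / 3.0790 * 100
Result: 96.1676 %


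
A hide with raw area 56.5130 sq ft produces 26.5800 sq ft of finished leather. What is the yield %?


Formula: Yield = finished / raw * 100
Substituting: Yield = 26.5800 / 56.5130 * 100
Result: 47.0334 %


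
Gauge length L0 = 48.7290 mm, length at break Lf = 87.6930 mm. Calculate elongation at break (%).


Formula: Elongation = (Lf - L0) / L0 * 100
Substituting: Elongation = (87.6930 - 48.7290) / 48.7290 * 100
Result: 79.9606 %


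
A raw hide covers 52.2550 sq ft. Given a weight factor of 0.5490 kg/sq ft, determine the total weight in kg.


Formula: Weight = area * weight_per_sqft
Substituting: Weight = 52.2550 * 0.5490
Result: 28.6880 kg


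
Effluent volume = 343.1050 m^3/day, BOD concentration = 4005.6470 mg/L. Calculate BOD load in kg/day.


Formula: BOD_load = volume * conc / 1000
Substituting: BOD_load = 343.1050 * 4005.6470 / 1000
Result: 1374.3575 kg/day


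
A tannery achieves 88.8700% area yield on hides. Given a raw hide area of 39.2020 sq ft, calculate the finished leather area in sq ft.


Formula: finished = raw * yield / 100
Substituting: finished = 39.2020 * 88.8700 / 100
Result: 34.8388 sq ft


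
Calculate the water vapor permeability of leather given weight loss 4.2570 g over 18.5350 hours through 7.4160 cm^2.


Formula: WVP = loss / (area * time)
Substituting: WVP = 4.2570 / (7.4160 * 18.5350)
Result: 0.03097 g/(cm^2*hr)


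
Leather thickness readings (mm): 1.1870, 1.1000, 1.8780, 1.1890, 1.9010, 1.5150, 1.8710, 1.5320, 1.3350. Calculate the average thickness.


Formula: Average = sum / n
Substituting: Average = 13.5080 / 9
Result: 1.5009 mm


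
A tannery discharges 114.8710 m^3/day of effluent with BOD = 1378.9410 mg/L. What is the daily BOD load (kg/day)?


Formula: BOD_load = volume * conc / 1000
Substituting: BOD_load = 114.8710 * 1378.9410 / 1000
Result: 158.4003 kg/day


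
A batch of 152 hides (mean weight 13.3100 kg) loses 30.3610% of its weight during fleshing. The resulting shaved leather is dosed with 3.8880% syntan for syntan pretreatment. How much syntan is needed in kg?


Total_raw = N * avg_wt = 152 * 13.3100 = 2023.1200 kg
Substrate = Total_raw * (1 - loss/100) = 2023.1200 * (1 - 30.3610/100) = 1408.8805 kg
Syntan = Substrate * pct / 100 = 1408.8805 * 3.8880 / 100 = 54.7773 kg


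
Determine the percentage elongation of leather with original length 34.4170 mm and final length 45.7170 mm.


Formula: Elongation = (Lf - L0) / L0 * 100
Substituting: Elongation = (45.7170 - 34.4170) / 34.4170 * 100
Result: 32.8326 %


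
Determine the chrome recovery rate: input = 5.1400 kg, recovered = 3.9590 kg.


Formula: Recovery = recovered / input * 100
Substituting: Recovery = 3.9590 / 5.1400 * 100
Result: 77.0233 %


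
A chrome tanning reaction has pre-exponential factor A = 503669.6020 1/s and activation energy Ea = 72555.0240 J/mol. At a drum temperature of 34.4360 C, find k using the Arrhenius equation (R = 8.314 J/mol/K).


T_K = T_C + 273.15 = 34.4360 + 273.15 = 307.5860 K
exponent = -Ea / (R * T_K) = -72555.0240 / (8.314 * 307.5860) = -28.3721
k = A * exp(exponent) = 503669.6020 * exp(-28.3721) = 2.4006e-07 1/s


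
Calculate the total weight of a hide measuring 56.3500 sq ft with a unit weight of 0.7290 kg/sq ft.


Formula: Weight = area * weight_per_sqft
Substituting: Weight = 56.3500 * 0.7290
Result: 41.0791 kg


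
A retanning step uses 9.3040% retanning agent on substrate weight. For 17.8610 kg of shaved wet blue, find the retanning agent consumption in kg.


Formula: Retan = substrate * pct / 100
Substituting: Retan = 17.8610 * 9.3040 / 100
Result: 1.6618 kg


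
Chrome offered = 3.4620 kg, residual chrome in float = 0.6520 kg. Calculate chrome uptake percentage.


Formula: Uptake = (offered - residual) / offered * 100
Substituting: Uptake = (3.4620 - 0.6520) / 3.4620 * 100
Result: 81.1670 %


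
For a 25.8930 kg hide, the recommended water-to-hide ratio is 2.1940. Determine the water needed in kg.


Formula: Water = hide_weight * ratio
Substituting: Water = 25.8930 * 2.1940
Result: 56.8092 kg


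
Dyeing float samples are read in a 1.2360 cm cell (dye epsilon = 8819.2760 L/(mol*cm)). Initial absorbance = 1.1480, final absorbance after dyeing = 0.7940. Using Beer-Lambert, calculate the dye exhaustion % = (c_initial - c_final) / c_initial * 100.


c_initial = A_i / (epsilon * l) = 1.1480 / (8819.2760 * 1.2360) = 1.0532e-04 mol/L
c_final = A_f / (epsilon * l) = 0.7940 / (8819.2760 * 1.2360) = 7.2840e-05 mol/L
Exhaustion = (c_initial - c_final) / c_initial * 100 = (1.0532e-04 - 7.2840e-05) / 1.0532e-04 * 100 = 30.8362 %


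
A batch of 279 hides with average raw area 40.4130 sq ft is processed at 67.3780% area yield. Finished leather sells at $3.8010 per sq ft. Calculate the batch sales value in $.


Raw_total = N * avg_area = 279 * 40.4130 = 11275.2270 sq ft
Finished = Raw_total * yield / 100 = 11275.2270 * 67.3780 / 100 = 7597.0224 sq ft
Value = Finished * price = 7597.0224 * 3.8010 = 28876.2823 $


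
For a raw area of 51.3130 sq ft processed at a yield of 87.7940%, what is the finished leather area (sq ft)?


Formula: finished = raw * yield / 100
Substituting: finished = 51.3130 * 87.7940 / 100
Result: 45.0497 sq ft


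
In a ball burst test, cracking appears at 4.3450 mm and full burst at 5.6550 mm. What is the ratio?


Formula: Ratio = crack / burst
Substituting: Ratio = 4.3450 / 5.6550
Result: 0.7683


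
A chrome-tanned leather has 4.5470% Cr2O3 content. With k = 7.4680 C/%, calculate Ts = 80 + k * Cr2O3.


Formula: Ts = 80 + k * Cr2O3
Substituting: Ts = 80 + 7.4680 * 4.5470
Result: 113.9570 C


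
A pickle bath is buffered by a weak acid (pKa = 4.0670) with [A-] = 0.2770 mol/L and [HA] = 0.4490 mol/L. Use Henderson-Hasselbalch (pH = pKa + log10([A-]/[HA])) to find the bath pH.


ratio = [A-] / [HA] = 0.2770 / 0.4490 = 0.6169
log10(ratio) = -0.2098
pH = pKa + log10(ratio) = 4.0670 - 0.2098 = 3.8572


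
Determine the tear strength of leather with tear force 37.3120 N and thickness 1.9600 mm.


Formula: Tear strength = force / thickness
Substituting: Tear strength = 37.3120 / 1.9600
Result: 19.0367 N/mm


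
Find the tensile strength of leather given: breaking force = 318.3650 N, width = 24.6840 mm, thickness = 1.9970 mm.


Formula: TS = force / (width * thickness)
Substituting: TS = 318.3650 / (24.6840 * 1.9970)
Result: 6.4585 N/mm^2


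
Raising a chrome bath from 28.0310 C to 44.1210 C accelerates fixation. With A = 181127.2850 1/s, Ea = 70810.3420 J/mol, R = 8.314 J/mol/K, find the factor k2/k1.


T1 = 28.0310 + 273.15 = 301.1810 K; T2 = 44.1210 + 273.15 = 317.2710 K
k1 = A * exp(-Ea/(R*T1)) = 181127.2850 * exp(-70810.3420/(8.314*301.1810)) = 9.4779e-08 1/s
k2 = A * exp(-Ea/(R*T2)) = 181127.2850 * exp(-70810.3420/(8.314*317.2710)) = 3.9769e-07 1/s
k2/k1 = 3.9769e-07 / 9.4779e-08 = 4.1959


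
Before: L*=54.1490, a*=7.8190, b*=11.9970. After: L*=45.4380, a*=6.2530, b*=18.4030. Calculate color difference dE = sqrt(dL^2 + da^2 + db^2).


dL = -8.7110, da = -1.5660, db = 6.4060
dE = sqrt((-8.7110)^2 + (-1.5660)^2 + 6.4060^2) = 10.9257


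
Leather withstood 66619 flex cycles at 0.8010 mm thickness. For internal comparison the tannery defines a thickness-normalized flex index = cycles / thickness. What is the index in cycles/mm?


Formula: Index = cycles / thickness
Substituting: Index = 66619 / 0.8010
Result: 83169.7878 cycles/mm


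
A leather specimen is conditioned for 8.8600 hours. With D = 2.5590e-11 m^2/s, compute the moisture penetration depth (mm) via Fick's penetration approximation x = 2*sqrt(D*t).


t = 8.8600 hr * 3600 = 31896.0000 s
D * t = 2.5590e-11 * 31896.0000 = 8.1622e-07
x = 2 * sqrt(D*t) = 2 * sqrt(8.1622e-07) = 0.0018069 m = 1.8069 mm


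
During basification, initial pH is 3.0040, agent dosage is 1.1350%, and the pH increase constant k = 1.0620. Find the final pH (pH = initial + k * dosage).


Formula: pH_final = pH_initial + k * base_pct
Substituting: pH_final = 3.0040 + 1.0620 * 1.1350
Result: 4.2094


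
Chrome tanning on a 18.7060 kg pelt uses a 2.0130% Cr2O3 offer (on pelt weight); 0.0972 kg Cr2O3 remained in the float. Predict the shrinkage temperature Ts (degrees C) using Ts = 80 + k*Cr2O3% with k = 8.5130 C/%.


Offered = pelt * offer_pct / 100 = 18.7060 * 2.0130 / 100 = 0.3766 kg
Uptake = offered - residual = 0.3766 - 0.0972 = 0.2794 kg
Cr2O3% on pelt = uptake / pelt * 100 = 0.2794 / 18.7060 * 100 = 1.4934 %
Ts = 80 + k * Cr2O3% = 80 + 8.5130 * 1.4934 = 92.7131 C


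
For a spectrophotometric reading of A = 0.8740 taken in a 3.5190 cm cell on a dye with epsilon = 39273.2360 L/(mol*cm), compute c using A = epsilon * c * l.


Formula: c = A / (epsilon * l)
Substituting: c = 0.8740 / (39273.2360 * 3.5190)
Result: 6.3241e-06 mol/L


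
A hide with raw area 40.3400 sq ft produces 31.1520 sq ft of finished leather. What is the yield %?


Formula: Yield = finished / raw * 100
Substituting: Yield = 31.1520 / 40.3400 * 100
Result: 77.2236 %


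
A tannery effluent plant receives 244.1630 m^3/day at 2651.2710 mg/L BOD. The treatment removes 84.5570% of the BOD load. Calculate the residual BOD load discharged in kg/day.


Load_in = volume * conc / 1000 = 244.1630 * 2651.2710 / 1000 = 647.3423 kg/day
Removed = Load_in * eff / 100 = 647.3423 * 84.5570 / 100 = 547.3732 kg/day
Load_out = Load_in - Removed = 647.3423 - 547.3732 = 99.9691 kg/day


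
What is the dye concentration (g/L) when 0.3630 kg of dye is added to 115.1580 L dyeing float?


Formula: Conc = dye_mass(kg) / volume(L) * 1000
Substituting: Conc = 0.3630 / 115.1580 * 1000
Result: 3.1522 g/L


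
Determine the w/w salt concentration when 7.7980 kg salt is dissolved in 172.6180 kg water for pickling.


Formula: Conc = salt / (water + salt) * 100
Substituting: Conc = 7.7980 / (172.6180 + 7.7980) * 100
Result: 4.3222 %


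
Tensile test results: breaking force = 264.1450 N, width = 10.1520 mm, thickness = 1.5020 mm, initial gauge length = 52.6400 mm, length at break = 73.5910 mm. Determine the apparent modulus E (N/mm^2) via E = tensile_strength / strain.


TS = F / (w * t) = 264.1450 / (10.1520 * 1.5020) = 17.3229 N/mm^2
strain = (Lf - L0) / L0 = (73.5910 - 52.6400) / 52.6400 = 0.3980
E = TS / strain = 17.3229 / 0.3980 = 43.5243 N/mm^2


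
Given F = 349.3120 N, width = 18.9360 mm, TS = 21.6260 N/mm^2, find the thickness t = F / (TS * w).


Formula: t = F / (TS * w)
Substituting: t = 349.3120 / (21.6260 * 18.9360)
Result: 0.8530 mm


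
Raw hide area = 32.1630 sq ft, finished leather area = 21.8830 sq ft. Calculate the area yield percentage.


Formula: Yield = finished / raw * 100
Substituting: Yield = 21.8830 / 32.1630 * 100
Result: 68.0378 %


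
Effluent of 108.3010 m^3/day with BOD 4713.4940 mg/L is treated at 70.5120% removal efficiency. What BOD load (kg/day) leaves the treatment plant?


Load_in = volume * conc / 1000 = 108.3010 * 4713.4940 / 1000 = 510.4761 kg/day
Removed = Load_in * eff / 100 = 510.4761 * 70.5120 / 100 = 359.9469 kg/day
Load_out = Load_in - Removed = 510.4761 - 359.9469 = 150.5292 kg/day


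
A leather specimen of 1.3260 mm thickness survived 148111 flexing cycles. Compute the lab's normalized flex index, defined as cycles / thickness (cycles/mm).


Formula: Index = cycles / thickness
Substituting: Index = 148111 / 1.3260
Result: 111697.5867 cycles/mm


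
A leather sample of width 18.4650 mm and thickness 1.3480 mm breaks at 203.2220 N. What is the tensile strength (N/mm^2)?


Formula: TS = force / (width * thickness)
Substituting: TS = 203.2220 / (18.4650 * 1.3480)
Result: 8.1645 N/mm^2


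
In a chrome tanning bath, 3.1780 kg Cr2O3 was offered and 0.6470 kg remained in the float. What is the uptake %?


Formula: Uptake = (offered - residual) / offered * 100
Substituting: Uptake = (3.1780 - 0.6470) / 3.1780 * 100
Result: 79.6413 %


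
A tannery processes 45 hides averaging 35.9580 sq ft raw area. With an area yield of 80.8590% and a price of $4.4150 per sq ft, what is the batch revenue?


Raw_total = N * avg_area = 45 * 35.9580 = 1618.1100 sq ft
Finished = Raw_total * yield / 100 = 1618.1100 * 80.8590 / 100 = 1308.3876 sq ft
Value = Finished * price = 1308.3876 * 4.4150 = 5776.5311 $


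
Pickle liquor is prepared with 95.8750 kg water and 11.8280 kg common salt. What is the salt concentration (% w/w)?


Formula: Conc = salt / (water + salt) * 100
Substituting: Conc = 11.8280 / (95.8750 + 11.8280) * 100
Result: 10.9821 %


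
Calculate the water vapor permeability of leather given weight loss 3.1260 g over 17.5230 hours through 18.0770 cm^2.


Formula: WVP = loss / (area * time)
Substituting: WVP = 3.1260 / (18.0770 * 17.5230)
Result: 0.00986857 g/(cm^2*hr)


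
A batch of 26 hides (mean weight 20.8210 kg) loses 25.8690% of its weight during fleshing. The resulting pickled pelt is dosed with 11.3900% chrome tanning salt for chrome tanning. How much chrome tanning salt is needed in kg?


Total_raw = N * avg_wt = 26 * 20.8210 = 541.3460 kg
Substrate = Total_raw * (1 - loss/100) = 541.3460 * (1 - 25.8690/100) = 401.3052 kg
Chrome = Substrate * pct / 100 = 401.3052 * 11.3900 / 100 = 45.7087 kg


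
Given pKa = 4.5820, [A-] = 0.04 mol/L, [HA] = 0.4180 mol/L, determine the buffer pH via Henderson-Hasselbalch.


ratio = [A-] / [HA] = 0.04 / 0.4180 = 0.0956938
log10(ratio) = -1.0191
pH = pKa + log10(ratio) = 4.5820 - 1.0191 = 3.5629


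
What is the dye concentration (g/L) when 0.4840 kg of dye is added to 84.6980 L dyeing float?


Formula: Conc = dye_mass(kg) / volume(L) * 1000
Substituting: Conc = 0.4840 / 84.6980 * 1000
Result: 5.7144 g/L


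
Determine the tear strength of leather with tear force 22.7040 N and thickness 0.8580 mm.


Formula: Tear strength = force / thickness
Substituting: Tear strength = 22.7040 / 0.8580
Result: 26.4615 N/mm


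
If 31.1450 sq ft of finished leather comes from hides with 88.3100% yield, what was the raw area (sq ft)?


Formula: raw = finished * 100 / yield
Substituting: raw = 31.1450 * 100 / 88.3100
Result: 35.2678 sq ft


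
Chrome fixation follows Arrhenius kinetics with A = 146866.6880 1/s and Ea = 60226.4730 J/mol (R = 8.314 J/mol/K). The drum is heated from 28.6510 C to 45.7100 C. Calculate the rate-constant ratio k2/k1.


T1 = 28.6510 + 273.15 = 301.8010 K; T2 = 45.7100 + 273.15 = 318.8600 K
k1 = A * exp(-Ea/(R*T1)) = 146866.6880 * exp(-60226.4730/(8.314*301.8010)) = 5.5305e-06 1/s
k2 = A * exp(-Ea/(R*T2)) = 146866.6880 * exp(-60226.4730/(8.314*318.8600)) = 1.9974e-05 1/s
k2/k1 = 1.9974e-05 / 5.5305e-06 = 3.6115


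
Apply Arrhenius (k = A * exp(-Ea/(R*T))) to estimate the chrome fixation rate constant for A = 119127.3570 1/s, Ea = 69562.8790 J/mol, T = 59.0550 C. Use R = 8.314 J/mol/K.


T_K = T_C + 273.15 = 59.0550 + 273.15 = 332.2050 K
exponent = -Ea / (R * T_K) = -69562.8790 / (8.314 * 332.2050) = -25.1861
k = A * exp(exponent) = 119127.3570 * exp(-25.1861) = 1.3735e-06 1/s


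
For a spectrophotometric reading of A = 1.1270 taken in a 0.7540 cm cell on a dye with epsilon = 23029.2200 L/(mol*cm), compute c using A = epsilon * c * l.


Formula: c = A / (epsilon * l)
Substituting: c = 1.1270 / (23029.2200 * 0.7540)
Result: 6.4904e-05 mol/L


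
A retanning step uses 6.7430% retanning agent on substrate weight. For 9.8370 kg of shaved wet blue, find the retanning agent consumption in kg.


Formula: Retan = substrate * pct / 100
Substituting: Retan = 9.8370 * 6.7430 / 100
Result: 0.6633 kg


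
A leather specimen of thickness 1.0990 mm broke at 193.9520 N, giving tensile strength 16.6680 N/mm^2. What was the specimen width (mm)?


Formula: w = F / (TS * t)
Substituting: w = 193.9520 / (16.6680 * 1.0990)
Result: 10.5880 mm


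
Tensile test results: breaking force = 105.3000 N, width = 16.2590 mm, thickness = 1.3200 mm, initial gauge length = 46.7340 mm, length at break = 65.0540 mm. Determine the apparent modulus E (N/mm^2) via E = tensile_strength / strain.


TS = F / (w * t) = 105.3000 / (16.2590 * 1.3200) = 4.9064 N/mm^2
strain = (Lf - L0) / L0 = (65.0540 - 46.7340) / 46.7340 = 0.3920
E = TS / strain = 4.9064 / 0.3920 = 12.5161 N/mm^2


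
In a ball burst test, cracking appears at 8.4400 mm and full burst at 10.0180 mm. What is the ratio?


Formula: Ratio = crack / burst
Substituting: Ratio = 8.4400 / 10.0180
Result: 0.8425


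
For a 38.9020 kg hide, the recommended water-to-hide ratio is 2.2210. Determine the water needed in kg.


Formula: Water = hide_weight * ratio
Substituting: Water = 38.9020 * 2.2210
Result: 86.4013 kg


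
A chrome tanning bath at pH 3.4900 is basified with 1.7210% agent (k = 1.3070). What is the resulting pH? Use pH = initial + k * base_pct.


Formula: pH_final = pH_initial + k * base_pct
Substituting: pH_final = 3.4900 + 1.3070 * 1.7210
Result: 5.7393


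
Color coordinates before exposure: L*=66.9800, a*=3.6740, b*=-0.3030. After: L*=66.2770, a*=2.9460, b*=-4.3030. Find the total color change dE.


dL = -0.7030, da = -0.7280, db = -4.0000
dE = sqrt((-0.7030)^2 + (-0.7280)^2 + (-4.0000)^2) = 4.1260


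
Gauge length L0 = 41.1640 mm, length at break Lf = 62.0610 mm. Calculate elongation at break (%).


Formula: Elongation = (Lf - L0) / L0 * 100
Substituting: Elongation = (62.0610 - 41.1640) / 41.1640 * 100
Result: 50.7652 %


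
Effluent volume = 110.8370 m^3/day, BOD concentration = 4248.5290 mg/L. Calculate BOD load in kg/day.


Formula: BOD_load = volume * conc / 1000
Substituting: BOD_load = 110.8370 * 4248.5290 / 1000
Result: 470.8942 kg/day


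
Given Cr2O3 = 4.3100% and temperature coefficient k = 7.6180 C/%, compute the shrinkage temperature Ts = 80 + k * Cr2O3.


Formula: Ts = 80 + k * Cr2O3
Substituting: Ts = 80 + 7.6180 * 4.3100
Result: 112.8336 C


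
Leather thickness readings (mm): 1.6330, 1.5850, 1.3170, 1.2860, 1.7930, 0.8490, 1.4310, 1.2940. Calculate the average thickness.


Formula: Average = sum / n
Substituting: Average = 11.1880 / 8
Result: 1.3985 mm


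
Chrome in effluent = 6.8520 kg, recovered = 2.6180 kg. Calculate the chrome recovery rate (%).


Formula: Recovery = recovered / input * 100
Substituting: Recovery = 2.6180 / 6.8520 * 100
Result: 38.2078 %


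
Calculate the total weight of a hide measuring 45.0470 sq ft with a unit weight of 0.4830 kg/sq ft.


Formula: Weight = area * weight_per_sqft
Substituting: Weight = 45.0470 * 0.4830
Result: 21.7577 kg


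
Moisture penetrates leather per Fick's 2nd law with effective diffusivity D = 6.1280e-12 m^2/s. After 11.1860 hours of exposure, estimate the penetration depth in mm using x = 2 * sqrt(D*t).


t = 11.1860 hr * 3600 = 40269.6000 s
D * t = 6.1280e-12 * 40269.6000 = 2.4677e-07
x = 2 * sqrt(D*t) = 2 * sqrt(2.4677e-07) = 9.9352e-04 m = 0.9935 mm


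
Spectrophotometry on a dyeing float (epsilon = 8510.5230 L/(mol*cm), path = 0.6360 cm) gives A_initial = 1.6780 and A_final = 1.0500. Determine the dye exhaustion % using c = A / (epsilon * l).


c_initial = A_i / (epsilon * l) = 1.6780 / (8510.5230 * 0.6360) = 3.1001e-04 mol/L
c_final = A_f / (epsilon * l) = 1.0500 / (8510.5230 * 0.6360) = 1.9399e-04 mol/L
Exhaustion = (c_initial - c_final) / c_initial * 100 = (3.1001e-04 - 1.9399e-04) / 3.1001e-04 * 100 = 37.4255 %


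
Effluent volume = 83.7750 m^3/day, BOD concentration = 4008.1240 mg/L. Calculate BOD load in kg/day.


Formula: BOD_load = volume * conc / 1000
Substituting: BOD_load = 83.7750 * 4008.1240 / 1000
Result: 335.7806 kg/day


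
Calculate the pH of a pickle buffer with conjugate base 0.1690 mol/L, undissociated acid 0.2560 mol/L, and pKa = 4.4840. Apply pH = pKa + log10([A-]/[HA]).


ratio = [A-] / [HA] = 0.1690 / 0.2560 = 0.6602
log10(ratio) = -0.1804
pH = pKa + log10(ratio) = 4.4840 - 0.1804 = 4.3036


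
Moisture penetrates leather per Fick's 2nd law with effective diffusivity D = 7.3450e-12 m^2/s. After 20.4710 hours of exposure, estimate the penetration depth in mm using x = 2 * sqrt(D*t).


t = 20.4710 hr * 3600 = 73695.6000 s
D * t = 7.3450e-12 * 73695.6000 = 5.4129e-07
x = 2 * sqrt(D*t) = 2 * sqrt(5.4129e-07) = 0.00147145 m = 1.4715 mm


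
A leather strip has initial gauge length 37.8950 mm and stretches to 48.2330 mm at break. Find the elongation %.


Formula: Elongation = (Lf - L0) / L0 * 100
Substituting: Elongation = (48.2330 - 37.8950) / 37.8950 * 100
Result: 27.2806 %


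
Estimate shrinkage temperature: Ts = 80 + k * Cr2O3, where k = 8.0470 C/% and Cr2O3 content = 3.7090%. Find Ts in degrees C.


Formula: Ts = 80 + k * Cr2O3
Substituting: Ts = 80 + 8.0470 * 3.7090
Result: 109.8463 C


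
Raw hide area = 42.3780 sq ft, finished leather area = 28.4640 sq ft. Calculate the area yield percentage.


Formula: Yield = finished / raw * 100
Substituting: Yield = 28.4640 / 42.3780 * 100
Result: 67.1669 %


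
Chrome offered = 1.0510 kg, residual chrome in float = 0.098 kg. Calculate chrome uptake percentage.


Formula: Uptake = (offered - residual) / offered * 100
Substituting: Uptake = (1.0510 - 0.098) / 1.0510 * 100
Result: 90.6755 %


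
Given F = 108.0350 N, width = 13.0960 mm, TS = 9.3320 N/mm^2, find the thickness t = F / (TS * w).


Formula: t = F / (TS * w)
Substituting: t = 108.0350 / (9.3320 * 13.0960)
Result: 0.8840 mm


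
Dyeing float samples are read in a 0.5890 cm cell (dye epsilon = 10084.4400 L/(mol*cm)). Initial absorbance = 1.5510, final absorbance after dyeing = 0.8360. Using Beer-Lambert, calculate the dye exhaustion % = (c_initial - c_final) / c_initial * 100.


c_initial = A_i / (epsilon * l) = 1.5510 / (10084.4400 * 0.5890) = 2.6112e-04 mol/L
c_final = A_f / (epsilon * l) = 0.8360 / (10084.4400 * 0.5890) = 1.4075e-04 mol/L
Exhaustion = (c_initial - c_final) / c_initial * 100 = (2.6112e-04 - 1.4075e-04) / 2.6112e-04 * 100 = 46.0993 %


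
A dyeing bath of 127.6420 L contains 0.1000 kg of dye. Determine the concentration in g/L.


Formula: Conc = dye_mass(kg) / volume(L) * 1000
Substituting: Conc = 0.1000 / 127.6420 * 1000
Result: 0.7834 g/L


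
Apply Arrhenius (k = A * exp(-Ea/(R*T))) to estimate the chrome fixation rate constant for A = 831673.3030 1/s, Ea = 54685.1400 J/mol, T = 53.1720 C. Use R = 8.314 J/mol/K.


T_K = T_C + 273.15 = 53.1720 + 273.15 = 326.3220 K
exponent = -Ea / (R * T_K) = -54685.1400 / (8.314 * 326.3220) = -20.1564
k = A * exp(exponent) = 831673.3030 * exp(-20.1564) = 0.00146602 1/s


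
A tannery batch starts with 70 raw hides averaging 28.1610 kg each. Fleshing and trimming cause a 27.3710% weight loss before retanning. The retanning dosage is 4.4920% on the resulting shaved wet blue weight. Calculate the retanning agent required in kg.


Total_raw = N * avg_wt = 70 * 28.1610 = 1971.2700 kg
Substrate = Total_raw * (1 - loss/100) = 1971.2700 * (1 - 27.3710/100) = 1431.7137 kg
Retan = Substrate * pct / 100 = 1431.7137 * 4.4920 / 100 = 64.3126 kg


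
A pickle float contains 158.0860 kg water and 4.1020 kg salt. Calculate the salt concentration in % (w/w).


Formula: Conc = salt / (water + salt) * 100
Substituting: Conc = 4.1020 / (158.0860 + 4.1020) * 100
Result: 2.5292 %


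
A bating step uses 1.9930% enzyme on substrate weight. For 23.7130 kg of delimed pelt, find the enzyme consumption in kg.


Formula: Enzyme = substrate * pct / 100
Substituting: Enzyme = 23.7130 * 1.9930 / 100
Result: 0.4726 kg


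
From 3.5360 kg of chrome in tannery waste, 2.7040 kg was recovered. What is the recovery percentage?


Formula: Recovery = recovered / input * 100
Substituting: Recovery = 2.7040 / 3.5360 * 100
Result: 76.4706 %


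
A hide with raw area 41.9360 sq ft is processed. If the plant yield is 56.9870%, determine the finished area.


Formula: finished = raw * yield / 100
Substituting: finished = 41.9360 * 56.9870 / 100
Result: 23.8981 sq ft


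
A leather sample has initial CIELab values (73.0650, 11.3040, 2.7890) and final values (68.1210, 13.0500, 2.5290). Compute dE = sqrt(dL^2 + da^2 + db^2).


dL = -4.9440, da = 1.7460, db = -0.2600
dE = sqrt((-4.9440)^2 + 1.7460^2 + (-0.2600)^2) = 5.2497


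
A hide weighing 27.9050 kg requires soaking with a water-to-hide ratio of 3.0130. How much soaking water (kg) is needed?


Formula: Water = hide_weight * ratio
Substituting: Water = 27.9050 * 3.0130
Result: 84.0778 kg


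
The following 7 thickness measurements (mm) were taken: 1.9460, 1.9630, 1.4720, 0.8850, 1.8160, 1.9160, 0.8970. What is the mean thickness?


Formula: Average = sum / n
Substituting: Average = 10.8950 / 7
Result: 1.5564 mm


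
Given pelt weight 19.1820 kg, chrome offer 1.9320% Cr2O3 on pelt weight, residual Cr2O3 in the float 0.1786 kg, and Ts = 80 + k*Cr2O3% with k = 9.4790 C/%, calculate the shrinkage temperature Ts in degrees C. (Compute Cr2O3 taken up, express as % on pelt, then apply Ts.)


Offered = pelt * offer_pct / 100 = 19.1820 * 1.9320 / 100 = 0.3706 kg
Uptake = offered - residual = 0.3706 - 0.1786 = 0.1920 kg
Cr2O3% on pelt = uptake / pelt * 100 = 0.1920 / 19.1820 * 100 = 1.0009 %
Ts = 80 + k * Cr2O3% = 80 + 9.4790 * 1.0009 = 89.4877 C


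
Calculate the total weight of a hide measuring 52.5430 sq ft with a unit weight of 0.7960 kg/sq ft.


Formula: Weight = area * weight_per_sqft
Substituting: Weight = 52.5430 * 0.7960
Result: 41.8242 kg


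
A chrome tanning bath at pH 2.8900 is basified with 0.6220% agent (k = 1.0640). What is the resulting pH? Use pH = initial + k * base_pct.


Formula: pH_final = pH_initial + k * base_pct
Substituting: pH_final = 2.8900 + 1.0640 * 0.6220
Result: 3.5518


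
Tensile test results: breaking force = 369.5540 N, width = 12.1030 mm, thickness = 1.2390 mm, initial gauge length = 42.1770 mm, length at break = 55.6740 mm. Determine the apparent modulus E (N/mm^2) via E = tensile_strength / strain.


TS = F / (w * t) = 369.5540 / (12.1030 * 1.2390) = 24.6441 N/mm^2
strain = (Lf - L0) / L0 = (55.6740 - 42.1770) / 42.1770 = 0.3200
E = TS / strain = 24.6441 / 0.3200 = 77.0109 N/mm^2


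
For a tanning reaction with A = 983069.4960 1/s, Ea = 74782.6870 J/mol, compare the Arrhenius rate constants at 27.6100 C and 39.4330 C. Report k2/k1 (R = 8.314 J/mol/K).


T1 = 27.6100 + 273.15 = 300.7600 K; T2 = 39.4330 + 273.15 = 312.5830 K
k1 = A * exp(-Ea/(R*T1)) = 983069.4960 * exp(-74782.6870/(8.314*300.7600)) = 1.0097e-07 1/s
k2 = A * exp(-Ea/(R*T2)) = 983069.4960 * exp(-74782.6870/(8.314*312.5830)) = 3.1294e-07 1/s
k2/k1 = 3.1294e-07 / 1.0097e-07 = 3.0993


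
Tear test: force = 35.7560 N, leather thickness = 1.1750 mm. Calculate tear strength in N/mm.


Formula: Tear strength = force / thickness
Substituting: Tear strength = 35.7560 / 1.1750
Result: 30.4306 N/mm


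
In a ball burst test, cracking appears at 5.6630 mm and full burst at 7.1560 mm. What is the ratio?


Formula: Ratio = crack / burst
Substituting: Ratio = 5.6630 / 7.1560
Result: 0.7914


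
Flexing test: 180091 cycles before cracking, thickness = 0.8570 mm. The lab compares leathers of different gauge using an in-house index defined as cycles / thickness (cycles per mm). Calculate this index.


Formula: Index = cycles / thickness
Substituting: Index = 180091 / 0.8570
Result: 210141.1902 cycles/mm
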